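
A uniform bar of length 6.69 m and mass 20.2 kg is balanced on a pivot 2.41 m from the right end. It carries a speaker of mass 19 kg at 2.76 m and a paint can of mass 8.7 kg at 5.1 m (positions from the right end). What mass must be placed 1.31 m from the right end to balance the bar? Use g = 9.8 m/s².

Sum moments about the pivot (at 2.41 m from the right end) (the support reaction has zero arm there).
Beam weight: 20.2 × 9.8 = 198 N down at 3.345 m → arm 0.935 m, τ = 198 × 0.935 = 185.1 N·m counterclockwise.
Speaker: 19 × 9.8 = 186.2 N down at 2.76 m → arm 0.35 m, τ = 186.2 × 0.35 = 65.17 N·m counterclockwise.
Paint can: 8.7 × 9.8 = 85.26 N down at 5.1 m → arm 2.69 m, τ = 85.26 × 2.69 = 229.3 N·m counterclockwise.
Net moment of known loads = 479.6 N·m counterclockwise.
An unknown mass m at 1.31 m has arm 1.1 m; its moment is m·g·1.1 clockwise.
For rotational equilibrium, m × 9.8 × 1.1 = 479.6, so m = 479.6 / (9.8 × 1.1) = 44.5 kg.

m ≈ 44.5 kg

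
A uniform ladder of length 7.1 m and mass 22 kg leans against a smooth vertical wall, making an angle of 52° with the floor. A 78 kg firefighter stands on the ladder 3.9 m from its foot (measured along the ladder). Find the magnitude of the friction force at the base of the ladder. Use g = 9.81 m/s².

f ≈ 413 N

Taking torques about the foot of the ladder:
Ladder weight 22×9.81 = 215.8 N acts at 3.55 m along the ladder; its horizontal arm is 3.55·cos52° = 2.186 m → τ = 471.7 N·m clockwise.
Firefighter: 78×9.81 = 765.2 N at 3.9 m → arm 2.401 m → τ = 1837 N·m clockwise.
Wall normal N acts horizontally at the top; its moment arm is the height L sinθ = 7.1·sin52° = 5.595 m, counterclockwise.
For rotational equilibrium, N × 5.595 = 2309, so N = 413 N.
ΣFx = 0: friction at the foot balances the wall's push, so f = N_wall = 413 N.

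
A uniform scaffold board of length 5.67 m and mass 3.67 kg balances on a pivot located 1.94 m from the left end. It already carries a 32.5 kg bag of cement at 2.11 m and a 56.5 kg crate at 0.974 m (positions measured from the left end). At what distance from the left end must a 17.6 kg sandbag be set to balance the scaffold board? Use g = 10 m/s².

x ≈ 4.54 m from the left end

About the pivot (at 1.94 m from the left end):
Beam weight: 3.67 × 10 = 36.7 N down at 2.835 m → arm 0.895 m, τ = 36.7 × 0.895 = 32.85 N·m clockwise.
Bag of cement: 32.5 × 10 = 325 N down at 2.11 m → arm 0.17 m, τ = 325 × 0.17 = 55.25 N·m clockwise.
Crate: 56.5 × 10 = 565 N down at 0.974 m → arm 0.966 m, τ = 565 × 0.966 = 545.8 N·m counterclockwise.
Net moment of existing loads = 457.7 N·m counterclockwise.
The sandbag weighs 17.6 × 10 = 176 N and must supply an equal clockwise moment, so its lever arm about the pivot is 457.7 / 176 = 2.6 m.
That puts it at 1.94 + 2.6 = 4.54 m from the left end.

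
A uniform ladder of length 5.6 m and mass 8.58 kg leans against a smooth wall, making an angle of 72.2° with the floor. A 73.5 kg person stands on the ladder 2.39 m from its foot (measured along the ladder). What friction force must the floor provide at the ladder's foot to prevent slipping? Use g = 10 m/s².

Choose the foot of the ladder as the axis so the floor normal and friction both act there and drop out.
Ladder weight 8.58×10 = 85.8 N acts at 2.8 m along the ladder; its horizontal arm is 2.8·cos72.2° = 0.8559 m → τ = 73.44 N·m clockwise.
Person: 73.5×10 = 735 N at 2.39 m → arm 0.7306 m → τ = 537 N·m clockwise.
Wall normal N acts horizontally at the top; its moment arm is the height L sinθ = 5.6·sin72.2° = 5.332 m, counterclockwise.
For rotational equilibrium, N × 5.332 = 610.4, so N = 114 N.
ΣFx = 0: friction at the foot balances the wall's push, so f = N_wall = 114 N.

f ≈ 114 N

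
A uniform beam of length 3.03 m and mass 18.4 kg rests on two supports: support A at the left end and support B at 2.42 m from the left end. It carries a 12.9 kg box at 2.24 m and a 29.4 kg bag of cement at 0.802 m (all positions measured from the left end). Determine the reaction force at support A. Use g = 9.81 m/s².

R_A ≈ 270 N

Choose support B as the axis so its reaction then has zero moment arm.
Beam weight: 18.4 × 9.81 = 180.5 N down at 1.515 m → arm 0.905 m, τ = 180.5 × 0.905 = 163.4 N·m counterclockwise.
Box: 12.9 × 9.81 = 126.5 N down at 2.24 m → arm 0.18 m, τ = 126.5 × 0.18 = 22.77 N·m counterclockwise.
Bag of cement: 29.4 × 9.81 = 288.4 N down at 0.802 m → arm 1.618 m, τ = 288.4 × 1.618 = 466.6 N·m counterclockwise.
Net load moment about support B = 652.8 N·m counterclockwise.
Reaction R at support A is upward at 0 m, arm 2.42 m → moment R × 2.42 clockwise.
For rotational equilibrium, R × 2.42 = 652.8, so R = 270 N.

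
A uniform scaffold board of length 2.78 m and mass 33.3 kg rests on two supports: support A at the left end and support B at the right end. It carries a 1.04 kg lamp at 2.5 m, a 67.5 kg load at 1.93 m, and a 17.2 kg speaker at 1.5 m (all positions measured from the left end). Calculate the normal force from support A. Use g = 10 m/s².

Choose support B as the axis so its reaction then has zero moment arm.
Beam weight: 33.3 × 10 = 333 N down at 1.39 m → arm 1.39 m, τ = 333 × 1.39 = 462.9 N·m counterclockwise.
Lamp: 1.04 × 10 = 10.4 N down at 2.5 m → arm 0.28 m, τ = 10.4 × 0.28 = 2.912 N·m counterclockwise.
Load: 67.5 × 10 = 675 N down at 1.93 m → arm 0.85 m, τ = 675 × 0.85 = 573.8 N·m counterclockwise.
Speaker: 17.2 × 10 = 172 N down at 1.5 m → arm 1.28 m, τ = 172 × 1.28 = 220.2 N·m counterclockwise.
Net load moment about support B = 1260 N·m counterclockwise.
Reaction R at support A is upward at 0 m, arm 2.78 m → moment R × 2.78 clockwise.
For rotational equilibrium, R × 2.78 = 1260, so R = 453 N.

R_A ≈ 453 N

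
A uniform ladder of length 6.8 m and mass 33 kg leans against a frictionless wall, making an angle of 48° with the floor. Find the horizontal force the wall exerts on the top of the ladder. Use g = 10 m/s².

Taking torques about the foot of the ladder:
Ladder weight 33×10 = 330 N acts at 3.4 m along the ladder; its horizontal arm is 3.4·cos48° = 2.275 m → τ = 750.8 N·m clockwise.
Wall normal N acts horizontally at the top; its moment arm is the height L sinθ = 6.8·sin48° = 5.053 m, counterclockwise.
Setting net torque to zero: N × 5.053 = 750.8 → N = 149 N.

N_wall ≈ 149 N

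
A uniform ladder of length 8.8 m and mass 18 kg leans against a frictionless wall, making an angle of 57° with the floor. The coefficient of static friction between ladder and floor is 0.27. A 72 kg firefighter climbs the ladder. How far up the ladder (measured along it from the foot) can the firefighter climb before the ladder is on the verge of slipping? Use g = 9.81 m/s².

Taking torques about the foot of the ladder:
Ladder weight 18×9.81 = 176.6 N acts at 4.4 m along the ladder; its horizontal arm is 4.4·cos57° = 2.396 m → τ = 423.1 N·m clockwise.
Firefighter weight 72×9.81 = 706.3 N at distance d → arm d·cos57° → τ = 706.3·d·0.5446 clockwise.
Wall normal N at the top has arm L sinθ = 7.38 m counterclockwise, so Στ = 0 gives N·7.38 = 423.1 + 384.7·d.
ΣFy = 0 ⇒ N_floor = 882.9 N, so the maximum friction is μ_s·N_floor = 0.27×882.9 = 238.4 N. ΣFx = 0 ⇒ N_wall = f, so at the slipping point N = 238.4 N.
Substituting: 238.4×7.38 = 423.1 + 384.7·d ⇒ d = (1759 − 423.1) / 384.7 = 3.47 m.

d ≈ 3.47 m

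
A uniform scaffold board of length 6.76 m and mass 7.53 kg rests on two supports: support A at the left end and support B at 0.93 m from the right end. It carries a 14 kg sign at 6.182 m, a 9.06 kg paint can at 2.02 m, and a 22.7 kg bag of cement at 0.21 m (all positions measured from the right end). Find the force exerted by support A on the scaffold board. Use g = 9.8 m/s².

R_A ≈ 144 N

Taking torques about support B:
Beam weight: 7.53 × 9.8 = 73.79 N down at 3.38 m → arm 2.45 m, τ = 73.79 × 2.45 = 180.8 N·m counterclockwise.
Sign: 14 × 9.8 = 137.2 N down at 6.182 m → arm 5.252 m, τ = 137.2 × 5.252 = 720.6 N·m counterclockwise.
Paint can: 9.06 × 9.8 = 88.79 N down at 2.02 m → arm 1.09 m, τ = 88.79 × 1.09 = 96.78 N·m counterclockwise.
Bag of cement: 22.7 × 9.8 = 222.5 N down at 0.21 m → arm 0.72 m, τ = 222.5 × 0.72 = 160.2 N·m clockwise.
Net load moment about support B = 838 N·m counterclockwise.
Reaction R at support A is upward at 6.76 m, arm 5.83 m → moment R × 5.83 clockwise.
For rotational equilibrium, R × 5.83 = 838, so R = 144 N.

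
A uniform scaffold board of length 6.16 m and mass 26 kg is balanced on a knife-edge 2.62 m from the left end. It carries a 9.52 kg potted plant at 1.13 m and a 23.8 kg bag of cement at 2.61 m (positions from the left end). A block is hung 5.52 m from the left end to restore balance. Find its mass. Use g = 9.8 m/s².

Taking torques about the knife-edge (at 2.62 m from the left end):
Beam weight: 26 × 9.8 = 254.8 N down at 3.08 m → arm 0.46 m, τ = 254.8 × 0.46 = 117.2 N·m clockwise.
Potted plant: 9.52 × 9.8 = 93.3 N down at 1.13 m → arm 1.49 m, τ = 93.3 × 1.49 = 139 N·m counterclockwise.
Bag of cement: 23.8 × 9.8 = 233.2 N down at 2.61 m → arm 0.01 m, τ = 233.2 × 0.01 = 2.332 N·m counterclockwise.
Net moment of known loads = 24.13 N·m counterclockwise.
An unknown mass m at 5.52 m has arm 2.9 m; its moment is m·g·2.9 clockwise.
Στ = 0 ⇒ m × 9.8 × 2.9 = 24.13 ⇒ m = 24.13 / (9.8 × 2.9) = 0.849 kg.

m ≈ 0.849 kg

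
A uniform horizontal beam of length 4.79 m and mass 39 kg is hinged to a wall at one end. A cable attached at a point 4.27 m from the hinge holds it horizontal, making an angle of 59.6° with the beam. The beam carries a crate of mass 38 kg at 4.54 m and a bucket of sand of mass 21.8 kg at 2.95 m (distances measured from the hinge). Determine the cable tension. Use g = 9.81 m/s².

T ≈ 880 N

Sum moments about the hinge (the unknown hinge reaction has zero arm there).
Beam weight: 39 × 9.81 = 382.6 N down at 2.395 m → arm 2.395 m, τ = 382.6 × 2.395 = 916.3 N·m clockwise.
Crate: 38 × 9.81 = 372.8 N down at 4.54 m → arm 4.54 m, τ = 372.8 × 4.54 = 1693 N·m clockwise.
Bucket of sand: 21.8 × 9.81 = 213.9 N down at 2.95 m → arm 2.95 m, τ = 213.9 × 2.95 = 631 N·m clockwise.
Total clockwise load moment = 3240 N·m.
The cable tension T acts at 4.27 m; only its component perpendicular to the beam, T sinθ, produces torque. sin 59.6° = 0.8625.
Setting net torque to zero: T × 4.27 × 0.8625 = 3240 → T = 3240 / 3.683 = 880 N.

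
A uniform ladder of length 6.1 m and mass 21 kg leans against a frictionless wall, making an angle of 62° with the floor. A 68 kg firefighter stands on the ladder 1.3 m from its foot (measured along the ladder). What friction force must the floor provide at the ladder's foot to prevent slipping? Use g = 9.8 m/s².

f ≈ 130 N

Sum moments about the foot of the ladder (the floor normal and friction both act there and drop out).
Ladder weight 21×9.8 = 205.8 N acts at 3.05 m along the ladder; its horizontal arm is 3.05·cos62° = 1.432 m → τ = 294.7 N·m clockwise.
Firefighter: 68×9.8 = 666.4 N at 1.3 m → arm 0.6103 m → τ = 406.7 N·m clockwise.
Wall normal N acts horizontally at the top; its moment arm is the height L sinθ = 6.1·sin62° = 5.386 m, counterclockwise.
For rotational equilibrium, N × 5.386 = 701.4, so N = 130 N.
ΣFx = 0: friction at the foot balances the wall's push, so f = N_wall = 130 N.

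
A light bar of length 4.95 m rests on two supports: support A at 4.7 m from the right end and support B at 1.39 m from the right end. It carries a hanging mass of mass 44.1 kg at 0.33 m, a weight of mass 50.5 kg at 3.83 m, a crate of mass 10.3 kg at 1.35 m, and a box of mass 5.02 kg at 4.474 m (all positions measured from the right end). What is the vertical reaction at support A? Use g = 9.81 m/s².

Sum moments about support B (its reaction then has zero moment arm).
Hanging mass: 44.1 × 9.81 = 432.6 N down at 0.33 m → arm 1.06 m, τ = 432.6 × 1.06 = 458.6 N·m clockwise.
Weight: 50.5 × 9.81 = 495.4 N down at 3.83 m → arm 2.44 m, τ = 495.4 × 2.44 = 1209 N·m counterclockwise.
Crate: 10.3 × 9.81 = 101 N down at 1.35 m → arm 0.04 m, τ = 101 × 0.04 = 4.04 N·m clockwise.
Box: 5.02 × 9.81 = 49.25 N down at 4.474 m → arm 3.084 m, τ = 49.25 × 3.084 = 151.9 N·m counterclockwise.
Net load moment about support B = 898.3 N·m counterclockwise.
Reaction R at support A is upward at 4.7 m, arm 3.31 m → moment R × 3.31 clockwise.
For rotational equilibrium, R × 3.31 = 898.3, so R = 271 N.

R_A ≈ 271 N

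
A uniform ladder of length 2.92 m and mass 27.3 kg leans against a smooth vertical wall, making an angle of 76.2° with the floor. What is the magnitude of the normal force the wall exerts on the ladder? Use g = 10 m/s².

Choose the foot of the ladder as the axis so the floor normal and friction both act there and drop out.
Ladder weight 27.3×10 = 273 N acts at 1.46 m along the ladder; its horizontal arm is 1.46·cos76.2° = 0.3483 m → τ = 95.09 N·m clockwise.
Wall normal N acts horizontally at the top; its moment arm is the height L sinθ = 2.92·sin76.2° = 2.836 m, counterclockwise.
Balancing moments: N × 2.836 = 95.09, giving N = 33.5 N.

N_wall ≈ 33.5 N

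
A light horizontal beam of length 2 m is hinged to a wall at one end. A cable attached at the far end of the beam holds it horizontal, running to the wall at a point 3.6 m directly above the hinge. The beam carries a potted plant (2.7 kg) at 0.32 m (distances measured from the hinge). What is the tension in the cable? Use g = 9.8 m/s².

T ≈ 4.84 N

Choose the hinge as the axis so the unknown hinge reaction has zero arm there.
Potted plant: 2.7 × 9.8 = 26.46 N down at 0.32 m → arm 0.32 m, τ = 26.46 × 0.32 = 8.467 N·m clockwise.
Total clockwise load moment = 8.467 N·m.
The cable tension T acts at 2 m; only its component perpendicular to the beam, T sinθ, produces torque. sinθ = h/√(h²+d²) = 3.6/√(3.6²+2²) = 0.8742.
Setting net torque to zero: T × 2 × 0.8742 = 8.467 → T = 8.467 / 1.748 = 4.84 N.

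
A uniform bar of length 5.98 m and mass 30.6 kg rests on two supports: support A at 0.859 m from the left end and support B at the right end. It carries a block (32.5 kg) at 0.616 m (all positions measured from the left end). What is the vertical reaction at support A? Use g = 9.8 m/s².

R_A ≈ 509 N

About support B:
Beam weight: 30.6 × 9.8 = 299.9 N down at 2.99 m → arm 2.99 m, τ = 299.9 × 2.99 = 896.7 N·m counterclockwise.
Block: 32.5 × 9.8 = 318.5 N down at 0.616 m → arm 5.364 m, τ = 318.5 × 5.364 = 1708 N·m counterclockwise.
Net load moment about support B = 2605 N·m counterclockwise.
Reaction R at support A is upward at 0.859 m, arm 5.121 m → moment R × 5.121 clockwise.
For rotational equilibrium, R × 5.121 = 2605, so R = 509 N.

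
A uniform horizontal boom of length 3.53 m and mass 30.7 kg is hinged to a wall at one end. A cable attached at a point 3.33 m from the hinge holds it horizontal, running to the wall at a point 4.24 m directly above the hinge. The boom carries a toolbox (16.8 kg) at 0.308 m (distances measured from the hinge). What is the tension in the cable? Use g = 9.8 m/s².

Taking torques about the hinge:
Beam weight: 30.7 × 9.8 = 300.9 N down at 1.765 m → arm 1.765 m, τ = 300.9 × 1.765 = 531.1 N·m clockwise.
Toolbox: 16.8 × 9.8 = 164.6 N down at 0.308 m → arm 0.308 m, τ = 164.6 × 0.308 = 50.7 N·m clockwise.
Total clockwise load moment = 581.8 N·m.
The cable tension T acts at 3.33 m; only its component perpendicular to the boom, T sinθ, produces torque. sinθ = h/√(h²+d²) = 4.24/√(4.24²+3.33²) = 0.7864.
Στ = 0 ⇒ T × 3.33 × 0.7864 = 581.8 ⇒ T = 581.8 / 2.619 = 222 N.

T ≈ 222 N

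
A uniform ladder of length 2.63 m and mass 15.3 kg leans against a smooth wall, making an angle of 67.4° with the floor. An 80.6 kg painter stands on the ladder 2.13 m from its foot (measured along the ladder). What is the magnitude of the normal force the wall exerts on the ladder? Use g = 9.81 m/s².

N_wall ≈ 298 N

Sum moments about the foot of the ladder (the floor normal and friction both act there and drop out).
Ladder weight 15.3×9.81 = 150.1 N acts at 1.315 m along the ladder; its horizontal arm is 1.315·cos67.4° = 0.5053 m → τ = 75.85 N·m clockwise.
Painter: 80.6×9.81 = 790.7 N at 2.13 m → arm 0.8185 m → τ = 647.2 N·m clockwise.
Wall normal N acts horizontally at the top; its moment arm is the height L sinθ = 2.63·sin67.4° = 2.428 m, counterclockwise.
For rotational equilibrium, N × 2.428 = 723.1, so N = 298 N.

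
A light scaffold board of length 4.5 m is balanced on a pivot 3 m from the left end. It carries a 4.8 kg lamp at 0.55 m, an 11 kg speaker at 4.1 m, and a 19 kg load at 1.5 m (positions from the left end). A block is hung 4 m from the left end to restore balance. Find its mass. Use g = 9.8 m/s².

m ≈ 28.2 kg

Take moments about the pivot (at 3 m from the left end).
Lamp: 4.8 × 9.8 = 47.04 N down at 0.55 m → arm 2.45 m, τ = 47.04 × 2.45 = 115.2 N·m counterclockwise.
Speaker: 11 × 9.8 = 107.8 N down at 4.1 m → arm 1.1 m, τ = 107.8 × 1.1 = 118.6 N·m clockwise.
Load: 19 × 9.8 = 186.2 N down at 1.5 m → arm 1.5 m, τ = 186.2 × 1.5 = 279.3 N·m counterclockwise.
Net moment of known loads = 275.9 N·m counterclockwise.
An unknown mass m at 4 m has arm 1 m; its moment is m·g·1 clockwise.
Στ = 0 ⇒ m × 9.8 × 1 = 275.9 ⇒ m = 275.9 / (9.8 × 1) = 28.2 kg.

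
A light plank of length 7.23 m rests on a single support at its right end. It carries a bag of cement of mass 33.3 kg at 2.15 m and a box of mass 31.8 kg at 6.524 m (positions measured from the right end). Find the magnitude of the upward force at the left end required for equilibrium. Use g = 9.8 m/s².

F ≈ 378 N

Taking torques about the right end:
Bag of cement: 33.3 × 9.8 = 326.3 N down at 2.15 m → arm 2.15 m, τ = 326.3 × 2.15 = 701.5 N·m counterclockwise.
Box: 31.8 × 9.8 = 311.6 N down at 6.524 m → arm 6.524 m, τ = 311.6 × 6.524 = 2033 N·m counterclockwise.
Net moment of the loads = 2734 N·m counterclockwise.
The upward force F acts at the left end, arm 7.23 m, giving F × 7.23 clockwise.
Στ = 0 ⇒ F × 7.23 = 2734 ⇒ F = 2734 / 7.23 = 378 N.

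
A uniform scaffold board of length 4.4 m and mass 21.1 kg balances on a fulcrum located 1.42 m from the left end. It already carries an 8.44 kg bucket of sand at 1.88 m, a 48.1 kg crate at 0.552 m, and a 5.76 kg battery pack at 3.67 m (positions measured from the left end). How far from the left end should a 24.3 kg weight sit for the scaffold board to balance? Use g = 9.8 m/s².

x ≈ 1.77 m from the left end

Sum moments about the fulcrum (at 1.42 m from the left end) (the support reaction has zero arm there).
Beam weight: 21.1 × 9.8 = 206.8 N down at 2.2 m → arm 0.78 m, τ = 206.8 × 0.78 = 161.3 N·m clockwise.
Bucket of sand: 8.44 × 9.8 = 82.71 N down at 1.88 m → arm 0.46 m, τ = 82.71 × 0.46 = 38.05 N·m clockwise.
Crate: 48.1 × 9.8 = 471.4 N down at 0.552 m → arm 0.868 m, τ = 471.4 × 0.868 = 409.2 N·m counterclockwise.
Battery pack: 5.76 × 9.8 = 56.45 N down at 3.67 m → arm 2.25 m, τ = 56.45 × 2.25 = 127 N·m clockwise.
Net moment of existing loads = 82.85 N·m counterclockwise.
The weight weighs 24.3 × 9.8 = 238.1 N and must supply an equal clockwise moment, so its lever arm about the fulcrum is 82.85 / 238.1 = 0.348 m.
That puts it at 1.42 + 0.348 = 1.77 m from the left end.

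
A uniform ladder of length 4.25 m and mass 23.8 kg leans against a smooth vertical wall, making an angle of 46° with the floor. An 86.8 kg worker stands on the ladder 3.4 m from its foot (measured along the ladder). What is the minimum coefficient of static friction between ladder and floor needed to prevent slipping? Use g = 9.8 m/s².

μ_min ≈ 0.71

Sum moments about the foot of the ladder (the floor normal and friction both act there and drop out).
Ladder weight 23.8×9.8 = 233.2 N acts at 2.125 m along the ladder; its horizontal arm is 2.125·cos46° = 1.476 m → τ = 344.2 N·m clockwise.
Worker: 86.8×9.8 = 850.6 N at 3.4 m → arm 2.362 m → τ = 2009 N·m clockwise.
Wall normal N acts horizontally at the top; its moment arm is the height L sinθ = 4.25·sin46° = 3.057 m, counterclockwise.
Setting net torque to zero: N × 3.057 = 2353 → N = 769.7 N.
ΣFx = 0 ⇒ f = N_wall = 769.7 N. ΣFy = 0 ⇒ N_floor = 1084 N.
μ_min = f / N_floor = 769.7 / 1084 = 0.71.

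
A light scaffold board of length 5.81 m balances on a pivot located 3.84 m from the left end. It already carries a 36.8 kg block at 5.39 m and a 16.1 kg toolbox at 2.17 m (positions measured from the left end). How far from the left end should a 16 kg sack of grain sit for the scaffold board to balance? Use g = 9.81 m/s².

Taking torques about the pivot (at 3.84 m from the left end):
Block: 36.8 × 9.81 = 361 N down at 5.39 m → arm 1.55 m, τ = 361 × 1.55 = 559.6 N·m clockwise.
Toolbox: 16.1 × 9.81 = 157.9 N down at 2.17 m → arm 1.67 m, τ = 157.9 × 1.67 = 263.7 N·m counterclockwise.
Net moment of existing loads = 295.9 N·m clockwise.
The sack of grain weighs 16 × 9.81 = 157 N and must supply an equal counterclockwise moment, so its lever arm about the pivot is 295.9 / 157 = 1.88 m.
That puts it at 3.84 − 1.88 = 1.96 m from the left end.

x ≈ 1.96 m from the left end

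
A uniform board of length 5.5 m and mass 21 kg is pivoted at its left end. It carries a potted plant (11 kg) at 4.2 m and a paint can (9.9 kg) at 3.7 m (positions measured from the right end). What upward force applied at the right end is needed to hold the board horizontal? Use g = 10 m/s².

Taking torques about the left end:
Beam weight: 21 × 10 = 210 N down at 2.75 m → arm 2.75 m, τ = 210 × 2.75 = 577.5 N·m clockwise.
Potted plant: 11 × 10 = 110 N down at 4.2 m → arm 1.3 m, τ = 110 × 1.3 = 143 N·m clockwise.
Paint can: 9.9 × 10 = 99 N down at 3.7 m → arm 1.8 m, τ = 99 × 1.8 = 178.2 N·m clockwise.
Net moment of the loads = 898.7 N·m clockwise.
The upward force F acts at the right end, arm 5.5 m, giving F × 5.5 counterclockwise.
Στ = 0 ⇒ F × 5.5 = 898.7 ⇒ F = 898.7 / 5.5 = 163 N.

F ≈ 163 N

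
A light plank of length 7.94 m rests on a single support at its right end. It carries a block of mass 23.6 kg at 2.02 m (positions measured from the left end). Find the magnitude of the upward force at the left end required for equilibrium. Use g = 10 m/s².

F ≈ 176 N

Sum moments about the right end (the unknown pivot reaction has zero arm there).
Block: 23.6 × 10 = 236 N down at 2.02 m → arm 5.92 m, τ = 236 × 5.92 = 1397 N·m counterclockwise.
Net moment of the loads = 1397 N·m counterclockwise.
The upward force F acts at the left end, arm 7.94 m, giving F × 7.94 clockwise.
Στ = 0 ⇒ F × 7.94 = 1397 ⇒ F = 1397 / 7.94 = 176 N.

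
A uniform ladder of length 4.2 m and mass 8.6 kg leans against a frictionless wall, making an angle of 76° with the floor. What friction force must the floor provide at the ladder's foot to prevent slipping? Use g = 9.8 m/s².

f ≈ 10.5 N

Choose the foot of the ladder as the axis so the floor normal and friction both act there and drop out.
Ladder weight 8.6×9.8 = 84.28 N acts at 2.1 m along the ladder; its horizontal arm is 2.1·cos76° = 0.508 m → τ = 42.81 N·m clockwise.
Wall normal N acts horizontally at the top; its moment arm is the height L sinθ = 4.2·sin76° = 4.075 m, counterclockwise.
For rotational equilibrium, N × 4.075 = 42.81, so N = 10.5 N.
ΣFx = 0: friction at the foot balances the wall's push, so f = N_wall = 10.5 N.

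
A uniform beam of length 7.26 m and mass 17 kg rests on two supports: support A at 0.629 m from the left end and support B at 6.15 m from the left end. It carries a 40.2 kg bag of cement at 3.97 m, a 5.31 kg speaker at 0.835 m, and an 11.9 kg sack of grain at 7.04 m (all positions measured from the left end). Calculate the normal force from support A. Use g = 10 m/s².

R_A ≈ 268 N

Taking torques about support B:
Beam weight: 17 × 10 = 170 N down at 3.63 m → arm 2.52 m, τ = 170 × 2.52 = 428.4 N·m counterclockwise.
Bag of cement: 40.2 × 10 = 402 N down at 3.97 m → arm 2.18 m, τ = 402 × 2.18 = 876.4 N·m counterclockwise.
Speaker: 5.31 × 10 = 53.1 N down at 0.835 m → arm 5.315 m, τ = 53.1 × 5.315 = 282.2 N·m counterclockwise.
Sack of grain: 11.9 × 10 = 119 N down at 7.04 m → arm 0.89 m, τ = 119 × 0.89 = 105.9 N·m clockwise.
Net load moment about support B = 1481 N·m counterclockwise.
Reaction R at support A is upward at 0.629 m, arm 5.521 m → moment R × 5.521 clockwise.
Setting net torque to zero: R × 5.521 = 1481 → R = 268 N.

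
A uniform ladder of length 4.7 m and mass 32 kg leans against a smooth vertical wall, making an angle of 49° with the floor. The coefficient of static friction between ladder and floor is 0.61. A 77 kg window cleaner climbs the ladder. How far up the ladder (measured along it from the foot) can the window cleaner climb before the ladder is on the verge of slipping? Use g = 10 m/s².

Take moments about the foot of the ladder.
Ladder weight 32×10 = 320 N acts at 2.35 m along the ladder; its horizontal arm is 2.35·cos49° = 1.542 m → τ = 493.4 N·m clockwise.
Window cleaner weight 77×10 = 770 N at distance d → arm d·cos49° → τ = 770·d·0.6561 clockwise.
Wall normal N at the top has arm L sinθ = 3.547 m counterclockwise, so Στ = 0 gives N·3.547 = 493.4 + 505.2·d.
ΣFy = 0 ⇒ N_floor = 1090 N, so the maximum friction is μ_s·N_floor = 0.61×1090 = 664.9 N. ΣFx = 0 ⇒ N_wall = f, so at the slipping point N = 664.9 N.
Substituting: 664.9×3.547 = 493.4 + 505.2·d ⇒ d = (2358 − 493.4) / 505.2 = 3.69 m.

d ≈ 3.69 m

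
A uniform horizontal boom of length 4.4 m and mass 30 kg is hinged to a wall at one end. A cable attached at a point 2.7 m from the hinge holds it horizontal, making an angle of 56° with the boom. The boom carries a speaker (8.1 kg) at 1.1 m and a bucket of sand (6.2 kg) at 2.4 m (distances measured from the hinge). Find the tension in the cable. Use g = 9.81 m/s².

T ≈ 394 N

About the hinge:
Beam weight: 30 × 9.81 = 294.3 N down at 2.2 m → arm 2.2 m, τ = 294.3 × 2.2 = 647.5 N·m clockwise.
Speaker: 8.1 × 9.81 = 79.46 N down at 1.1 m → arm 1.1 m, τ = 79.46 × 1.1 = 87.41 N·m clockwise.
Bucket of sand: 6.2 × 9.81 = 60.82 N down at 2.4 m → arm 2.4 m, τ = 60.82 × 2.4 = 146 N·m clockwise.
Total clockwise load moment = 880.9 N·m.
The cable tension T acts at 2.7 m; only its component perpendicular to the boom, T sinθ, produces torque. sin 56° = 0.829.
Στ = 0 ⇒ T × 2.7 × 0.829 = 880.9 ⇒ T = 880.9 / 2.238 = 394 N.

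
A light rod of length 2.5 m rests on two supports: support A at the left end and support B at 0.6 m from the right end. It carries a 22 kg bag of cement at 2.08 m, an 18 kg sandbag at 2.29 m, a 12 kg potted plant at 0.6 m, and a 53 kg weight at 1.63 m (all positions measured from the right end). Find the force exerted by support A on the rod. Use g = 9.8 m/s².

R_A ≈ 606 N

Sum moments about support B (its reaction then has zero moment arm).
Bag of cement: 22 × 9.8 = 215.6 N down at 2.08 m → arm 1.48 m, τ = 215.6 × 1.48 = 319.1 N·m counterclockwise.
Sandbag: 18 × 9.8 = 176.4 N down at 2.29 m → arm 1.69 m, τ = 176.4 × 1.69 = 298.1 N·m counterclockwise.
Potted plant: acts at the support B, moment arm 0 → no torque.
Weight: 53 × 9.8 = 519.4 N down at 1.63 m → arm 1.03 m, τ = 519.4 × 1.03 = 535 N·m counterclockwise.
Net load moment about support B = 1152 N·m counterclockwise.
Reaction R at support A is upward at 2.5 m, arm 1.9 m → moment R × 1.9 clockwise.
For rotational equilibrium, R × 1.9 = 1152, so R = 606 N.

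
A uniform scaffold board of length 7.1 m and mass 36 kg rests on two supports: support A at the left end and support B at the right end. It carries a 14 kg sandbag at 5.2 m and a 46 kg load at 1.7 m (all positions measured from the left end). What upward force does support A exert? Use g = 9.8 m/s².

R_A ≈ 556 N

Take moments about support B.
Beam weight: 36 × 9.8 = 352.8 N down at 3.55 m → arm 3.55 m, τ = 352.8 × 3.55 = 1252 N·m counterclockwise.
Sandbag: 14 × 9.8 = 137.2 N down at 5.2 m → arm 1.9 m, τ = 137.2 × 1.9 = 260.7 N·m counterclockwise.
Load: 46 × 9.8 = 450.8 N down at 1.7 m → arm 5.4 m, τ = 450.8 × 5.4 = 2434 N·m counterclockwise.
Net load moment about support B = 3947 N·m counterclockwise.
Reaction R at support A is upward at 0 m, arm 7.1 m → moment R × 7.1 clockwise.
For rotational equilibrium, R × 7.1 = 3947, so R = 556 N.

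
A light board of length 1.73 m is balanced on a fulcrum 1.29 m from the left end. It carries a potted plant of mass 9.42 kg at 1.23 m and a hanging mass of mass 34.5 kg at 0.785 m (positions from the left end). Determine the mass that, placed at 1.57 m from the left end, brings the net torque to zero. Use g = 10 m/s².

Choose the fulcrum (at 1.29 m from the left end) as the axis so the support reaction has zero arm there.
Potted plant: 9.42 × 10 = 94.2 N down at 1.23 m → arm 0.06 m, τ = 94.2 × 0.06 = 5.652 N·m counterclockwise.
Hanging mass: 34.5 × 10 = 345 N down at 0.785 m → arm 0.505 m, τ = 345 × 0.505 = 174.2 N·m counterclockwise.
Net moment of known loads = 179.9 N·m counterclockwise.
An unknown mass m at 1.57 m has arm 0.28 m; its moment is m·g·0.28 clockwise.
For rotational equilibrium, m × 10 × 0.28 = 179.9, so m = 179.9 / (10 × 0.28) = 64.2 kg.

m ≈ 64.2 kg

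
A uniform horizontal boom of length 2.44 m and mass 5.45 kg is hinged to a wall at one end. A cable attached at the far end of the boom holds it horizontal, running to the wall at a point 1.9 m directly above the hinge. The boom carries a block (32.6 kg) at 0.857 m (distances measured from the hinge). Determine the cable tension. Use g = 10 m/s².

Take moments about the hinge.
Beam weight: 5.45 × 10 = 54.5 N down at 1.22 m → arm 1.22 m, τ = 54.5 × 1.22 = 66.49 N·m clockwise.
Block: 32.6 × 10 = 326 N down at 0.857 m → arm 0.857 m, τ = 326 × 0.857 = 279.4 N·m clockwise.
Total clockwise load moment = 345.9 N·m.
The cable tension T acts at 2.44 m; only its component perpendicular to the boom, T sinθ, produces torque. sinθ = h/√(h²+d²) = 1.9/√(1.9²+2.44²) = 0.6144.
Setting net torque to zero: T × 2.44 × 0.6144 = 345.9 → T = 345.9 / 1.499 = 231 N.

T ≈ 231 N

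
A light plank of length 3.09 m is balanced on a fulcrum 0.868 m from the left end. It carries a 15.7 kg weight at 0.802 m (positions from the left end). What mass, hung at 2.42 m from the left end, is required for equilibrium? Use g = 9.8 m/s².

Choose the fulcrum (at 0.868 m from the left end) as the axis so the support reaction has zero arm there.
Weight: 15.7 × 9.8 = 153.9 N down at 0.802 m → arm 0.066 m, τ = 153.9 × 0.066 = 10.16 N·m counterclockwise.
Net moment of known loads = 10.16 N·m counterclockwise.
An unknown mass m at 2.42 m has arm 1.552 m; its moment is m·g·1.552 clockwise.
For rotational equilibrium, m × 9.8 × 1.552 = 10.16, so m = 10.16 / (9.8 × 1.552) = 0.668 kg.

m ≈ 0.668 kg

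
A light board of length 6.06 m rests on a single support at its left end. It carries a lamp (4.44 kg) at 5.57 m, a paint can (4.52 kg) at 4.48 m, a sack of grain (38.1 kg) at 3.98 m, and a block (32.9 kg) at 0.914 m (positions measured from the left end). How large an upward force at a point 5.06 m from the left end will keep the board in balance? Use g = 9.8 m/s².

F ≈ 439 N

Sum moments about the left end (the unknown pivot reaction has zero arm there).
Lamp: 4.44 × 9.8 = 43.51 N down at 5.57 m → arm 5.57 m, τ = 43.51 × 5.57 = 242.4 N·m clockwise.
Paint can: 4.52 × 9.8 = 44.3 N down at 4.48 m → arm 4.48 m, τ = 44.3 × 4.48 = 198.5 N·m clockwise.
Sack of grain: 38.1 × 9.8 = 373.4 N down at 3.98 m → arm 3.98 m, τ = 373.4 × 3.98 = 1486 N·m clockwise.
Block: 32.9 × 9.8 = 322.4 N down at 0.914 m → arm 0.914 m, τ = 322.4 × 0.914 = 294.7 N·m clockwise.
Net moment of the loads = 2222 N·m clockwise.
The upward force F acts at a point 5.06 m from the left end, arm 5.06 m, giving F × 5.06 counterclockwise.
Setting net torque to zero: F × 5.06 = 2222 → F = 2222 / 5.06 = 439 N.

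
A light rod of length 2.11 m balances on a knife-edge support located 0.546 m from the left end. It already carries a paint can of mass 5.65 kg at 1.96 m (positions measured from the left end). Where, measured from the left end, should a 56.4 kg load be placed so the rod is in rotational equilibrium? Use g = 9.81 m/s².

x ≈ 0.404 m from the left end

Sum moments about the knife-edge support (at 0.546 m from the left end) (the support reaction has zero arm there).
Paint can: 5.65 × 9.81 = 55.43 N down at 1.96 m → arm 1.414 m, τ = 55.43 × 1.414 = 78.38 N·m clockwise.
Net moment of existing loads = 78.38 N·m clockwise.
The load weighs 56.4 × 9.81 = 553.3 N and must supply an equal counterclockwise moment, so its lever arm about the knife-edge support is 78.38 / 553.3 = 0.142 m.
That puts it at 0.546 − 0.142 = 0.404 m from the left end.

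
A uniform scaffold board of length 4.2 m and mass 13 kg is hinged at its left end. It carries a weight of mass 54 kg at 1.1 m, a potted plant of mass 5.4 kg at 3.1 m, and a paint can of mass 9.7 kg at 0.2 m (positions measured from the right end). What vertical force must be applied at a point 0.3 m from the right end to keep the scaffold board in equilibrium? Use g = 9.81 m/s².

Taking torques about the left end:
Beam weight: 13 × 9.81 = 127.5 N down at 2.1 m → arm 2.1 m, τ = 127.5 × 2.1 = 267.8 N·m clockwise.
Weight: 54 × 9.81 = 529.7 N down at 1.1 m → arm 3.1 m, τ = 529.7 × 3.1 = 1642 N·m clockwise.
Potted plant: 5.4 × 9.81 = 52.97 N down at 3.1 m → arm 1.1 m, τ = 52.97 × 1.1 = 58.27 N·m clockwise.
Paint can: 9.7 × 9.81 = 95.16 N down at 0.2 m → arm 4 m, τ = 95.16 × 4 = 380.6 N·m clockwise.
Net moment of the loads = 2349 N·m clockwise.
The upward force F acts at a point 0.3 m from the right end, arm 3.9 m, giving F × 3.9 counterclockwise.
Balancing moments: F × 3.9 = 2349, giving F = 2349 / 3.9 = 602 N.

F ≈ 602 N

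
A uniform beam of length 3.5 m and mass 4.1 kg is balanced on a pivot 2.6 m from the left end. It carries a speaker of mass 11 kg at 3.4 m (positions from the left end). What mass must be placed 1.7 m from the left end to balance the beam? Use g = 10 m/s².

m ≈ 5.91 kg

Take moments about the pivot (at 2.6 m from the left end).
Beam weight: 4.1 × 10 = 41 N down at 1.75 m → arm 0.85 m, τ = 41 × 0.85 = 34.85 N·m counterclockwise.
Speaker: 11 × 10 = 110 N down at 3.4 m → arm 0.8 m, τ = 110 × 0.8 = 88 N·m clockwise.
Net moment of known loads = 53.15 N·m clockwise.
An unknown mass m at 1.7 m has arm 0.9 m; its moment is m·g·0.9 counterclockwise.
For rotational equilibrium, m × 10 × 0.9 = 53.15, so m = 53.15 / (10 × 0.9) = 5.91 kg.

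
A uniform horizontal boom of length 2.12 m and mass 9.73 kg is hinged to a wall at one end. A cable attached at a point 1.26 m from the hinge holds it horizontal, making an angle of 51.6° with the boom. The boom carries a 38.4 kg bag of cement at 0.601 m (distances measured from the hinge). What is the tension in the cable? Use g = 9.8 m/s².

Take moments about the hinge.
Beam weight: 9.73 × 9.8 = 95.35 N down at 1.06 m → arm 1.06 m, τ = 95.35 × 1.06 = 101.1 N·m clockwise.
Bag of cement: 38.4 × 9.8 = 376.3 N down at 0.601 m → arm 0.601 m, τ = 376.3 × 0.601 = 226.2 N·m clockwise.
Total clockwise load moment = 327.3 N·m.
The cable tension T acts at 1.26 m; only its component perpendicular to the boom, T sinθ, produces torque. sin 51.6° = 0.7837.
Setting net torque to zero: T × 1.26 × 0.7837 = 327.3 → T = 327.3 / 0.9875 = 331 N.

T ≈ 331 N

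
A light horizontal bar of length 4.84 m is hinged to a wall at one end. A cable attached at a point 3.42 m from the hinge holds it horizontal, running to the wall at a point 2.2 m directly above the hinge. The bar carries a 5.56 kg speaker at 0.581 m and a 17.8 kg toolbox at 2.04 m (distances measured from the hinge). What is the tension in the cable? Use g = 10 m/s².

Taking torques about the hinge:
Speaker: 5.56 × 10 = 55.6 N down at 0.581 m → arm 0.581 m, τ = 55.6 × 0.581 = 32.3 N·m clockwise.
Toolbox: 17.8 × 10 = 178 N down at 2.04 m → arm 2.04 m, τ = 178 × 2.04 = 363.1 N·m clockwise.
Total clockwise load moment = 395.4 N·m.
The cable tension T acts at 3.42 m; only its component perpendicular to the bar, T sinθ, produces torque. sinθ = h/√(h²+d²) = 2.2/√(2.2²+3.42²) = 0.541.
Setting net torque to zero: T × 3.42 × 0.541 = 395.4 → T = 395.4 / 1.85 = 214 N.

T ≈ 214 N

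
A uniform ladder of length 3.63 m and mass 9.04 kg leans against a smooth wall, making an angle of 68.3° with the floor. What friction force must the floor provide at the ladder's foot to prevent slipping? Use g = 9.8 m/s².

About the foot of the ladder:
Ladder weight 9.04×9.8 = 88.59 N acts at 1.815 m along the ladder; its horizontal arm is 1.815·cos68.3° = 0.6711 m → τ = 59.45 N·m clockwise.
Wall normal N acts horizontally at the top; its moment arm is the height L sinθ = 3.63·sin68.3° = 3.373 m, counterclockwise.
For rotational equilibrium, N × 3.373 = 59.45, so N = 17.6 N.
ΣFx = 0: friction at the foot balances the wall's push, so f = N_wall = 17.6 N.

f ≈ 17.6 N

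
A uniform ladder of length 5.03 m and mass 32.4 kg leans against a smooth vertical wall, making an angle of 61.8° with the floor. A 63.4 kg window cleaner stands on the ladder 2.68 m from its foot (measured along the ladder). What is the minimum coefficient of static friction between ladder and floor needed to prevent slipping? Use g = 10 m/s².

μ_min ≈ 0.28

Taking torques about the foot of the ladder:
Ladder weight 32.4×10 = 324 N acts at 2.515 m along the ladder; its horizontal arm is 2.515·cos61.8° = 1.188 m → τ = 384.9 N·m clockwise.
Window cleaner: 63.4×10 = 634 N at 2.68 m → arm 1.266 m → τ = 802.6 N·m clockwise.
Wall normal N acts horizontally at the top; its moment arm is the height L sinθ = 5.03·sin61.8° = 4.433 m, counterclockwise.
Balancing moments: N × 4.433 = 1188, giving N = 268 N.
ΣFx = 0 ⇒ f = N_wall = 268 N. ΣFy = 0 ⇒ N_floor = 958 N.
μ_min = f / N_floor = 268 / 958 = 0.28.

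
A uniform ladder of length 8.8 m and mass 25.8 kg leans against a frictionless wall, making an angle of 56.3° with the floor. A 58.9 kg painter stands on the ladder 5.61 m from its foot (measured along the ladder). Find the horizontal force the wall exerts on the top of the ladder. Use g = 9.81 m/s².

N_wall ≈ 330 N

Choose the foot of the ladder as the axis so the floor normal and friction both act there and drop out.
Ladder weight 25.8×9.81 = 253.1 N acts at 4.4 m along the ladder; its horizontal arm is 4.4·cos56.3° = 2.441 m → τ = 617.8 N·m clockwise.
Painter: 58.9×9.81 = 577.8 N at 5.61 m → arm 3.113 m → τ = 1799 N·m clockwise.
Wall normal N acts horizontally at the top; its moment arm is the height L sinθ = 8.8·sin56.3° = 7.321 m, counterclockwise.
Setting net torque to zero: N × 7.321 = 2417 → N = 330 N.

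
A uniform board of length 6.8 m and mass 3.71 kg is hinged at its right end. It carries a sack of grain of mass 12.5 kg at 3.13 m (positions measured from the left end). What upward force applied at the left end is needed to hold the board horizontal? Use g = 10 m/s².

F ≈ 86 N

Taking torques about the right end:
Beam weight: 3.71 × 10 = 37.1 N down at 3.4 m → arm 3.4 m, τ = 37.1 × 3.4 = 126.1 N·m counterclockwise.
Sack of grain: 12.5 × 10 = 125 N down at 3.13 m → arm 3.67 m, τ = 125 × 3.67 = 458.8 N·m counterclockwise.
Net moment of the loads = 584.9 N·m counterclockwise.
The upward force F acts at the left end, arm 6.8 m, giving F × 6.8 clockwise.
Setting net torque to zero: F × 6.8 = 584.9 → F = 584.9 / 6.8 = 86 N.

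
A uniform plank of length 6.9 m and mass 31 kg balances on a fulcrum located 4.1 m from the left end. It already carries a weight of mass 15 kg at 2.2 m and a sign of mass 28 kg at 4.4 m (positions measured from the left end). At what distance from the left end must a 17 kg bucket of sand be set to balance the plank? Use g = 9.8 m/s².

x ≈ 6.47 m from the left end

Choose the fulcrum (at 4.1 m from the left end) as the axis so the support reaction has zero arm there.
Beam weight: 31 × 9.8 = 303.8 N down at 3.45 m → arm 0.65 m, τ = 303.8 × 0.65 = 197.5 N·m counterclockwise.
Weight: 15 × 9.8 = 147 N down at 2.2 m → arm 1.9 m, τ = 147 × 1.9 = 279.3 N·m counterclockwise.
Sign: 28 × 9.8 = 274.4 N down at 4.4 m → arm 0.3 m, τ = 274.4 × 0.3 = 82.32 N·m clockwise.
Net moment of existing loads = 394.5 N·m counterclockwise.
The bucket of sand weighs 17 × 9.8 = 166.6 N and must supply an equal clockwise moment, so its lever arm about the fulcrum is 394.5 / 166.6 = 2.37 m.
That puts it at 4.1 + 2.37 = 6.47 m from the left end.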